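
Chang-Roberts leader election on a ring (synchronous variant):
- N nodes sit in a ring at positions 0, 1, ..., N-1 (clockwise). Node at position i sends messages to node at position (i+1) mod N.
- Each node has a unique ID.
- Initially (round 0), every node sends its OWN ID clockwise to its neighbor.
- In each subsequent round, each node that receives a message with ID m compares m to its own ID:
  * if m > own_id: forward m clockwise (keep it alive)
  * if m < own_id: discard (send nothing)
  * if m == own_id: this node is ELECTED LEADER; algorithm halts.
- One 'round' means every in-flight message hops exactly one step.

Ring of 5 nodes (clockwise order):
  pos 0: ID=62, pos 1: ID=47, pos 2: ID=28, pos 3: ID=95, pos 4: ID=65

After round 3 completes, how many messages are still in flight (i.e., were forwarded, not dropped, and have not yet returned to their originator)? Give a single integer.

Answer: 2

Derivation:
Round 1: pos1(id47) recv 62: fwd; pos2(id28) recv 47: fwd; pos3(id95) recv 28: drop; pos4(id65) recv 95: fwd; pos0(id62) recv 65: fwd
Round 2: pos2(id28) recv 62: fwd; pos3(id95) recv 47: drop; pos0(id62) recv 95: fwd; pos1(id47) recv 65: fwd
Round 3: pos3(id95) recv 62: drop; pos1(id47) recv 95: fwd; pos2(id28) recv 65: fwd
After round 3: 2 messages still in flight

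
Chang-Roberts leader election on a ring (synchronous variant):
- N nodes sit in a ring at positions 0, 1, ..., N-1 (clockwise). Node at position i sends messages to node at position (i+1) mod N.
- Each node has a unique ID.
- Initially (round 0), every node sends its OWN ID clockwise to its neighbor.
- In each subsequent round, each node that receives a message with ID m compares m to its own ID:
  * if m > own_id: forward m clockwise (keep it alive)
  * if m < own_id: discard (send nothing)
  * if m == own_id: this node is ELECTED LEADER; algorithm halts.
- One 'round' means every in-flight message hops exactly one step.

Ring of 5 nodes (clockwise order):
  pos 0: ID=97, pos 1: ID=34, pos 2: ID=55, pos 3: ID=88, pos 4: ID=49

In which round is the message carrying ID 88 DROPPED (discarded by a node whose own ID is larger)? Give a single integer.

Round 1: pos1(id34) recv 97: fwd; pos2(id55) recv 34: drop; pos3(id88) recv 55: drop; pos4(id49) recv 88: fwd; pos0(id97) recv 49: drop
Round 2: pos2(id55) recv 97: fwd; pos0(id97) recv 88: drop
Round 3: pos3(id88) recv 97: fwd
Round 4: pos4(id49) recv 97: fwd
Round 5: pos0(id97) recv 97: ELECTED
Message ID 88 originates at pos 3; dropped at pos 0 in round 2

Answer: 2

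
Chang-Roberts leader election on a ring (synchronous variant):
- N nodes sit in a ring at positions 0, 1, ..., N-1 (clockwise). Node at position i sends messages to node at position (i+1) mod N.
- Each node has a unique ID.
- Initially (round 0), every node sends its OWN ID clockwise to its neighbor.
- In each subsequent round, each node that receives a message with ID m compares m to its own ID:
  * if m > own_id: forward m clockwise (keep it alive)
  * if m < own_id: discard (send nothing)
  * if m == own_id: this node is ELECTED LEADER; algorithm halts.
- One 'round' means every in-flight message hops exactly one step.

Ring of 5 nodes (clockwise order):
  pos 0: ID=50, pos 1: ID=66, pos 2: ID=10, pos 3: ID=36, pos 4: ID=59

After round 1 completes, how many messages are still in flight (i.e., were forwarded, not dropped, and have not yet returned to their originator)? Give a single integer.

Round 1: pos1(id66) recv 50: drop; pos2(id10) recv 66: fwd; pos3(id36) recv 10: drop; pos4(id59) recv 36: drop; pos0(id50) recv 59: fwd
After round 1: 2 messages still in flight

Answer: 2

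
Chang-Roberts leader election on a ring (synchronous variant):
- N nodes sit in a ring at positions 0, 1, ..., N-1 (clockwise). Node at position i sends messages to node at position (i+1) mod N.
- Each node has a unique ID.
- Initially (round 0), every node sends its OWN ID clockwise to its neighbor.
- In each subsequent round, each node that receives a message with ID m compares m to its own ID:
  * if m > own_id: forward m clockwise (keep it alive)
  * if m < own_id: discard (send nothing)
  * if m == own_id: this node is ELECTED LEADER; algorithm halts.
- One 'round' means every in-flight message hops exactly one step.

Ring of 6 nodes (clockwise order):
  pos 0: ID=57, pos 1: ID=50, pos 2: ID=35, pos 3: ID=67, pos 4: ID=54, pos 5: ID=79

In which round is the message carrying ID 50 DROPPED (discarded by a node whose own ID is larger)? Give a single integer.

Round 1: pos1(id50) recv 57: fwd; pos2(id35) recv 50: fwd; pos3(id67) recv 35: drop; pos4(id54) recv 67: fwd; pos5(id79) recv 54: drop; pos0(id57) recv 79: fwd
Round 2: pos2(id35) recv 57: fwd; pos3(id67) recv 50: drop; pos5(id79) recv 67: drop; pos1(id50) recv 79: fwd
Round 3: pos3(id67) recv 57: drop; pos2(id35) recv 79: fwd
Round 4: pos3(id67) recv 79: fwd
Round 5: pos4(id54) recv 79: fwd
Round 6: pos5(id79) recv 79: ELECTED
Message ID 50 originates at pos 1; dropped at pos 3 in round 2

Answer: 2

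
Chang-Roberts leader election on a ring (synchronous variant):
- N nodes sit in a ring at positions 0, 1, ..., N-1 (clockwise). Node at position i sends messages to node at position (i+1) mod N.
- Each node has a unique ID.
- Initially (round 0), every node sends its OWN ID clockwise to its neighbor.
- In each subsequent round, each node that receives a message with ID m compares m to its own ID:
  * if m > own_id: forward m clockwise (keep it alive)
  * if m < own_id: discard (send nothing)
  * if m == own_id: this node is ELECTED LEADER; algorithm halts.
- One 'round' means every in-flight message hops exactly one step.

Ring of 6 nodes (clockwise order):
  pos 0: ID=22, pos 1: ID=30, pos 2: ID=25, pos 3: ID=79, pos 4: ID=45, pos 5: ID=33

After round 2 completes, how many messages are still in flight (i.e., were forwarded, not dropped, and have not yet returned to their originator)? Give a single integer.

Answer: 3

Derivation:
Round 1: pos1(id30) recv 22: drop; pos2(id25) recv 30: fwd; pos3(id79) recv 25: drop; pos4(id45) recv 79: fwd; pos5(id33) recv 45: fwd; pos0(id22) recv 33: fwd
Round 2: pos3(id79) recv 30: drop; pos5(id33) recv 79: fwd; pos0(id22) recv 45: fwd; pos1(id30) recv 33: fwd
After round 2: 3 messages still in flight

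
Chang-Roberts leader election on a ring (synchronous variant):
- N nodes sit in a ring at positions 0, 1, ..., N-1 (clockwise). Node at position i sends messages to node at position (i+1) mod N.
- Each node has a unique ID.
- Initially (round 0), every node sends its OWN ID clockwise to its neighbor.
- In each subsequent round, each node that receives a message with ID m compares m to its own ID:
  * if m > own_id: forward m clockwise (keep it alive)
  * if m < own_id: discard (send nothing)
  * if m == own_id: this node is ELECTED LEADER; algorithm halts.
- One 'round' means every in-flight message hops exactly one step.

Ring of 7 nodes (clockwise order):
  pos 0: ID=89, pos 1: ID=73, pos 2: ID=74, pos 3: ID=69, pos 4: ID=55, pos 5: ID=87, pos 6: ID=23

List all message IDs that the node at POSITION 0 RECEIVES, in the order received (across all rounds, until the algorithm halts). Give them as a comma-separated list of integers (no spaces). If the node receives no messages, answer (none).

Round 1: pos1(id73) recv 89: fwd; pos2(id74) recv 73: drop; pos3(id69) recv 74: fwd; pos4(id55) recv 69: fwd; pos5(id87) recv 55: drop; pos6(id23) recv 87: fwd; pos0(id89) recv 23: drop
Round 2: pos2(id74) recv 89: fwd; pos4(id55) recv 74: fwd; pos5(id87) recv 69: drop; pos0(id89) recv 87: drop
Round 3: pos3(id69) recv 89: fwd; pos5(id87) recv 74: drop
Round 4: pos4(id55) recv 89: fwd
Round 5: pos5(id87) recv 89: fwd
Round 6: pos6(id23) recv 89: fwd
Round 7: pos0(id89) recv 89: ELECTED

Answer: 23,87,89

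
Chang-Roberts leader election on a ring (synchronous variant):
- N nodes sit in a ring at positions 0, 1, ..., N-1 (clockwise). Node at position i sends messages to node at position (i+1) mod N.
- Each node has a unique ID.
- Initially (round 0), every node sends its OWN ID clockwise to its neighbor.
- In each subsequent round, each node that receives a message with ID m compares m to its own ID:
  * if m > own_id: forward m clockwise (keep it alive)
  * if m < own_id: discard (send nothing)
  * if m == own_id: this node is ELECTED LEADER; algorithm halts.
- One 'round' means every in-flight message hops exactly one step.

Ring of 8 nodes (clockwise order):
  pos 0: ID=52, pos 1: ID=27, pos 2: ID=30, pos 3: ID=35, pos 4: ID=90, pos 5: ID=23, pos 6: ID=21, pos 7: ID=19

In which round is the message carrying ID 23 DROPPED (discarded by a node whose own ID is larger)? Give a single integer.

Answer: 3

Derivation:
Round 1: pos1(id27) recv 52: fwd; pos2(id30) recv 27: drop; pos3(id35) recv 30: drop; pos4(id90) recv 35: drop; pos5(id23) recv 90: fwd; pos6(id21) recv 23: fwd; pos7(id19) recv 21: fwd; pos0(id52) recv 19: drop
Round 2: pos2(id30) recv 52: fwd; pos6(id21) recv 90: fwd; pos7(id19) recv 23: fwd; pos0(id52) recv 21: drop
Round 3: pos3(id35) recv 52: fwd; pos7(id19) recv 90: fwd; pos0(id52) recv 23: drop
Round 4: pos4(id90) recv 52: drop; pos0(id52) recv 90: fwd
Round 5: pos1(id27) recv 90: fwd
Round 6: pos2(id30) recv 90: fwd
Round 7: pos3(id35) recv 90: fwd
Round 8: pos4(id90) recv 90: ELECTED
Message ID 23 originates at pos 5; dropped at pos 0 in round 3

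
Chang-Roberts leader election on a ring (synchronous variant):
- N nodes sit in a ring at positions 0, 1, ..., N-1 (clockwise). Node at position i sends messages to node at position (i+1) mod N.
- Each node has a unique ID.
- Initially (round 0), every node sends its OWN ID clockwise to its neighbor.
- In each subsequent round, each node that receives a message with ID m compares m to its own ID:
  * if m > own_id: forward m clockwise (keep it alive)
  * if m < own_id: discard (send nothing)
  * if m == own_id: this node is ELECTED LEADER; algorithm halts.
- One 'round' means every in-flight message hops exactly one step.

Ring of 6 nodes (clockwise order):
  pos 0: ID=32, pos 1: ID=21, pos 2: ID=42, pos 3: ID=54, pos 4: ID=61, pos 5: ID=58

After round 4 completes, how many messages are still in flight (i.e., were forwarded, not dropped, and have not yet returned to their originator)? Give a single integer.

Answer: 2

Derivation:
Round 1: pos1(id21) recv 32: fwd; pos2(id42) recv 21: drop; pos3(id54) recv 42: drop; pos4(id61) recv 54: drop; pos5(id58) recv 61: fwd; pos0(id32) recv 58: fwd
Round 2: pos2(id42) recv 32: drop; pos0(id32) recv 61: fwd; pos1(id21) recv 58: fwd
Round 3: pos1(id21) recv 61: fwd; pos2(id42) recv 58: fwd
Round 4: pos2(id42) recv 61: fwd; pos3(id54) recv 58: fwd
After round 4: 2 messages still in flight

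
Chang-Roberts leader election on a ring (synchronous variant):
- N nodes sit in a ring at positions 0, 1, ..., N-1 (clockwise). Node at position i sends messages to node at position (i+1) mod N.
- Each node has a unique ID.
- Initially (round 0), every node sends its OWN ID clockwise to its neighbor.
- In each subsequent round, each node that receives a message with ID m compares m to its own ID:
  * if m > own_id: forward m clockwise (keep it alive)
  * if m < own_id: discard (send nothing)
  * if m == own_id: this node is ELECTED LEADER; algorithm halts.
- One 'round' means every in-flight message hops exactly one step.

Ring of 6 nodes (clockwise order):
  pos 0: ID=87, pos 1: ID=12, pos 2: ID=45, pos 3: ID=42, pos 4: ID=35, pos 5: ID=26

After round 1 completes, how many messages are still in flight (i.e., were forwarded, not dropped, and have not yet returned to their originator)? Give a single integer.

Answer: 4

Derivation:
Round 1: pos1(id12) recv 87: fwd; pos2(id45) recv 12: drop; pos3(id42) recv 45: fwd; pos4(id35) recv 42: fwd; pos5(id26) recv 35: fwd; pos0(id87) recv 26: drop
After round 1: 4 messages still in flight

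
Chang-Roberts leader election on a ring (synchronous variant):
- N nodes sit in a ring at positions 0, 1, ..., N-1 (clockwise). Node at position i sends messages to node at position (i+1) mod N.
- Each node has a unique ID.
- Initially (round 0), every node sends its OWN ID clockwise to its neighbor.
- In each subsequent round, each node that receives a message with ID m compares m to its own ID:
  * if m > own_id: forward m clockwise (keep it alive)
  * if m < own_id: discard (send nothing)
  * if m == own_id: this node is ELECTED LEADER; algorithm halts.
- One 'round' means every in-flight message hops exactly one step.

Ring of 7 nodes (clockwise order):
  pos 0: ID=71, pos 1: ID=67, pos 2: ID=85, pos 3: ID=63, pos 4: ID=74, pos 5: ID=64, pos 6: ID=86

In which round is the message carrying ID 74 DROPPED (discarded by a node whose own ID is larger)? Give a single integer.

Round 1: pos1(id67) recv 71: fwd; pos2(id85) recv 67: drop; pos3(id63) recv 85: fwd; pos4(id74) recv 63: drop; pos5(id64) recv 74: fwd; pos6(id86) recv 64: drop; pos0(id71) recv 86: fwd
Round 2: pos2(id85) recv 71: drop; pos4(id74) recv 85: fwd; pos6(id86) recv 74: drop; pos1(id67) recv 86: fwd
Round 3: pos5(id64) recv 85: fwd; pos2(id85) recv 86: fwd
Round 4: pos6(id86) recv 85: drop; pos3(id63) recv 86: fwd
Round 5: pos4(id74) recv 86: fwd
Round 6: pos5(id64) recv 86: fwd
Round 7: pos6(id86) recv 86: ELECTED
Message ID 74 originates at pos 4; dropped at pos 6 in round 2

Answer: 2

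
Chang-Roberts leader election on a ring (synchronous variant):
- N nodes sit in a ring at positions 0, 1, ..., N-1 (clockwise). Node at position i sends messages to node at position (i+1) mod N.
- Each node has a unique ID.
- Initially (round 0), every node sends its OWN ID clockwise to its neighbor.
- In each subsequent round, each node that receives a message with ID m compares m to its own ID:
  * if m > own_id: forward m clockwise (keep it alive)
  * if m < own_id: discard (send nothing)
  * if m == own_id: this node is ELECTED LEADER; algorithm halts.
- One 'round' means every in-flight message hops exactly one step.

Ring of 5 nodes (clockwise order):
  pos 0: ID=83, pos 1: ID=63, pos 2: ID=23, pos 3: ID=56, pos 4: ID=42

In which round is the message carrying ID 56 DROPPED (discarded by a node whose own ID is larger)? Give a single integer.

Answer: 2

Derivation:
Round 1: pos1(id63) recv 83: fwd; pos2(id23) recv 63: fwd; pos3(id56) recv 23: drop; pos4(id42) recv 56: fwd; pos0(id83) recv 42: drop
Round 2: pos2(id23) recv 83: fwd; pos3(id56) recv 63: fwd; pos0(id83) recv 56: drop
Round 3: pos3(id56) recv 83: fwd; pos4(id42) recv 63: fwd
Round 4: pos4(id42) recv 83: fwd; pos0(id83) recv 63: drop
Round 5: pos0(id83) recv 83: ELECTED
Message ID 56 originates at pos 3; dropped at pos 0 in round 2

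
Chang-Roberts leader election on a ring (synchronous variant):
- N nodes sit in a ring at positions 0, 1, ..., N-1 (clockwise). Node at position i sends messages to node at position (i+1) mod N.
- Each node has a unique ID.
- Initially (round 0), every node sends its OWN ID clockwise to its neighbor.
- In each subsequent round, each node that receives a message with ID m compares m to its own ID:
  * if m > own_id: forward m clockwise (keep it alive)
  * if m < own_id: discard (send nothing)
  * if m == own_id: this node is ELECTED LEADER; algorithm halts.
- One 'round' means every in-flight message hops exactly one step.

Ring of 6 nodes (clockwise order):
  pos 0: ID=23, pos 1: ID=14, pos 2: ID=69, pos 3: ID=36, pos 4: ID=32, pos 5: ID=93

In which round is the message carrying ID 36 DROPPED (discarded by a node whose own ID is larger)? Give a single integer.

Round 1: pos1(id14) recv 23: fwd; pos2(id69) recv 14: drop; pos3(id36) recv 69: fwd; pos4(id32) recv 36: fwd; pos5(id93) recv 32: drop; pos0(id23) recv 93: fwd
Round 2: pos2(id69) recv 23: drop; pos4(id32) recv 69: fwd; pos5(id93) recv 36: drop; pos1(id14) recv 93: fwd
Round 3: pos5(id93) recv 69: drop; pos2(id69) recv 93: fwd
Round 4: pos3(id36) recv 93: fwd
Round 5: pos4(id32) recv 93: fwd
Round 6: pos5(id93) recv 93: ELECTED
Message ID 36 originates at pos 3; dropped at pos 5 in round 2

Answer: 2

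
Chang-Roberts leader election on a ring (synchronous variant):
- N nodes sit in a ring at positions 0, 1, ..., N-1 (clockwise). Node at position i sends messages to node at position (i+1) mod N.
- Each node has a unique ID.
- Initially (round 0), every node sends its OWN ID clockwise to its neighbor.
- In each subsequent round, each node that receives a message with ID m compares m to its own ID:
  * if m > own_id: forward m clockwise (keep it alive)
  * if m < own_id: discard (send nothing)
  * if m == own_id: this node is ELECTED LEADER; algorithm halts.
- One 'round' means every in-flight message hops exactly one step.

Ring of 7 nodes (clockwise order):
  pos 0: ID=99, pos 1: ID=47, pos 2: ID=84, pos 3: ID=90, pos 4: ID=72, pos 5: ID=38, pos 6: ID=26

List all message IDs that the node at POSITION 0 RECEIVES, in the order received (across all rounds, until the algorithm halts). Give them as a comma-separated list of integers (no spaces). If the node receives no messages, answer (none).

Answer: 26,38,72,90,99

Derivation:
Round 1: pos1(id47) recv 99: fwd; pos2(id84) recv 47: drop; pos3(id90) recv 84: drop; pos4(id72) recv 90: fwd; pos5(id38) recv 72: fwd; pos6(id26) recv 38: fwd; pos0(id99) recv 26: drop
Round 2: pos2(id84) recv 99: fwd; pos5(id38) recv 90: fwd; pos6(id26) recv 72: fwd; pos0(id99) recv 38: drop
Round 3: pos3(id90) recv 99: fwd; pos6(id26) recv 90: fwd; pos0(id99) recv 72: drop
Round 4: pos4(id72) recv 99: fwd; pos0(id99) recv 90: drop
Round 5: pos5(id38) recv 99: fwd
Round 6: pos6(id26) recv 99: fwd
Round 7: pos0(id99) recv 99: ELECTED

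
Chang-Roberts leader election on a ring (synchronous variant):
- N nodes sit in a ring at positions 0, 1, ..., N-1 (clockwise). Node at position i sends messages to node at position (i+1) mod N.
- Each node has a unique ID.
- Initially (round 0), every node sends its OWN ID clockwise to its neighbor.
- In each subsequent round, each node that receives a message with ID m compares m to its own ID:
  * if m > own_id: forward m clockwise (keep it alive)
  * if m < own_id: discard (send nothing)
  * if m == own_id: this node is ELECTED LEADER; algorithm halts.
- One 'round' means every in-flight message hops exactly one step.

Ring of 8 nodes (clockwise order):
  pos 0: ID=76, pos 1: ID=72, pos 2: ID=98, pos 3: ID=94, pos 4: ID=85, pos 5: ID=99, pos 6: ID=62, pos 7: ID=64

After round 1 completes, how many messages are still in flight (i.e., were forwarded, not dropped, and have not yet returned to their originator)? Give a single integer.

Answer: 4

Derivation:
Round 1: pos1(id72) recv 76: fwd; pos2(id98) recv 72: drop; pos3(id94) recv 98: fwd; pos4(id85) recv 94: fwd; pos5(id99) recv 85: drop; pos6(id62) recv 99: fwd; pos7(id64) recv 62: drop; pos0(id76) recv 64: drop
After round 1: 4 messages still in flight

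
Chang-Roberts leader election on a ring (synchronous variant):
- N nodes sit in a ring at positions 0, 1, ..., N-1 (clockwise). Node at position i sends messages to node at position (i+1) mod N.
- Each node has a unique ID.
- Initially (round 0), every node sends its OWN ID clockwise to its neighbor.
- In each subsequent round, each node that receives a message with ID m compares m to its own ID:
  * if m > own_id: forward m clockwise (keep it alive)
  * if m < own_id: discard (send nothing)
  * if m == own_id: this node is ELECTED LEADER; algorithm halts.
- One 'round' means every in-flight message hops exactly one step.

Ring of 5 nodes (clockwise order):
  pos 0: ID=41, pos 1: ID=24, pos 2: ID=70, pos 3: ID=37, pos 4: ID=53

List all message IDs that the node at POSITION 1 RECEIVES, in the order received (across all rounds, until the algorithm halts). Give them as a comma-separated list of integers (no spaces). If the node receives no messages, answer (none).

Answer: 41,53,70

Derivation:
Round 1: pos1(id24) recv 41: fwd; pos2(id70) recv 24: drop; pos3(id37) recv 70: fwd; pos4(id53) recv 37: drop; pos0(id41) recv 53: fwd
Round 2: pos2(id70) recv 41: drop; pos4(id53) recv 70: fwd; pos1(id24) recv 53: fwd
Round 3: pos0(id41) recv 70: fwd; pos2(id70) recv 53: drop
Round 4: pos1(id24) recv 70: fwd
Round 5: pos2(id70) recv 70: ELECTED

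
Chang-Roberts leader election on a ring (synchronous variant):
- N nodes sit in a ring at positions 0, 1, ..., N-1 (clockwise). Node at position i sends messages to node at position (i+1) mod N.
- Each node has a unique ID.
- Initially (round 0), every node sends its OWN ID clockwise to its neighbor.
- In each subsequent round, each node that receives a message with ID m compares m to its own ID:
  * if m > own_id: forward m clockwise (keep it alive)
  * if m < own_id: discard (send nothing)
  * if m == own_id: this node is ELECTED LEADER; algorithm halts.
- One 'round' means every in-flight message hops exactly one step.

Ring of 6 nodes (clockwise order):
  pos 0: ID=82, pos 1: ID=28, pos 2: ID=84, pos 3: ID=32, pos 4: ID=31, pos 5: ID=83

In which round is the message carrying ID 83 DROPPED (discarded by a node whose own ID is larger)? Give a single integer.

Round 1: pos1(id28) recv 82: fwd; pos2(id84) recv 28: drop; pos3(id32) recv 84: fwd; pos4(id31) recv 32: fwd; pos5(id83) recv 31: drop; pos0(id82) recv 83: fwd
Round 2: pos2(id84) recv 82: drop; pos4(id31) recv 84: fwd; pos5(id83) recv 32: drop; pos1(id28) recv 83: fwd
Round 3: pos5(id83) recv 84: fwd; pos2(id84) recv 83: drop
Round 4: pos0(id82) recv 84: fwd
Round 5: pos1(id28) recv 84: fwd
Round 6: pos2(id84) recv 84: ELECTED
Message ID 83 originates at pos 5; dropped at pos 2 in round 3

Answer: 3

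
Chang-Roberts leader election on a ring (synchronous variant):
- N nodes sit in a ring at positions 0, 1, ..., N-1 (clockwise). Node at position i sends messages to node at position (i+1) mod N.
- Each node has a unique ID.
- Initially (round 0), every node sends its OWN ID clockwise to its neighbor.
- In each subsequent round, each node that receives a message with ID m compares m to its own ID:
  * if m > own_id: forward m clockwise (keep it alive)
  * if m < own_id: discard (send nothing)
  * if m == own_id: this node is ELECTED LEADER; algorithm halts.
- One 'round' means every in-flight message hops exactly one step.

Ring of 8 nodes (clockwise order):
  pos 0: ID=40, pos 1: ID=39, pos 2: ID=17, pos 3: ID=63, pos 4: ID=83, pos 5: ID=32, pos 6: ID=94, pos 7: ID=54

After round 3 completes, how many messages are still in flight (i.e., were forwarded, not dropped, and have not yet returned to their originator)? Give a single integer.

Round 1: pos1(id39) recv 40: fwd; pos2(id17) recv 39: fwd; pos3(id63) recv 17: drop; pos4(id83) recv 63: drop; pos5(id32) recv 83: fwd; pos6(id94) recv 32: drop; pos7(id54) recv 94: fwd; pos0(id40) recv 54: fwd
Round 2: pos2(id17) recv 40: fwd; pos3(id63) recv 39: drop; pos6(id94) recv 83: drop; pos0(id40) recv 94: fwd; pos1(id39) recv 54: fwd
Round 3: pos3(id63) recv 40: drop; pos1(id39) recv 94: fwd; pos2(id17) recv 54: fwd
After round 3: 2 messages still in flight

Answer: 2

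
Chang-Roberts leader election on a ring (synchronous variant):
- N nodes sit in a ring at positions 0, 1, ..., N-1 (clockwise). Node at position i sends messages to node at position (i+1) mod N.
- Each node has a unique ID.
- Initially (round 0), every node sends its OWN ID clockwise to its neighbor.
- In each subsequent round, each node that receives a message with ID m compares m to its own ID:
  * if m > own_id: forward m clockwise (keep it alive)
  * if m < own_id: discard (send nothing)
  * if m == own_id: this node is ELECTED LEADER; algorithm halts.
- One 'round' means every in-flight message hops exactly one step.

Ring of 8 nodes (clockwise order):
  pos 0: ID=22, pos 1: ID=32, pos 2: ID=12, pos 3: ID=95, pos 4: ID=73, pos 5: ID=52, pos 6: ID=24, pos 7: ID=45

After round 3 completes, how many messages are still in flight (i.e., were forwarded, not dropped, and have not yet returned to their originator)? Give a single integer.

Round 1: pos1(id32) recv 22: drop; pos2(id12) recv 32: fwd; pos3(id95) recv 12: drop; pos4(id73) recv 95: fwd; pos5(id52) recv 73: fwd; pos6(id24) recv 52: fwd; pos7(id45) recv 24: drop; pos0(id22) recv 45: fwd
Round 2: pos3(id95) recv 32: drop; pos5(id52) recv 95: fwd; pos6(id24) recv 73: fwd; pos7(id45) recv 52: fwd; pos1(id32) recv 45: fwd
Round 3: pos6(id24) recv 95: fwd; pos7(id45) recv 73: fwd; pos0(id22) recv 52: fwd; pos2(id12) recv 45: fwd
After round 3: 4 messages still in flight

Answer: 4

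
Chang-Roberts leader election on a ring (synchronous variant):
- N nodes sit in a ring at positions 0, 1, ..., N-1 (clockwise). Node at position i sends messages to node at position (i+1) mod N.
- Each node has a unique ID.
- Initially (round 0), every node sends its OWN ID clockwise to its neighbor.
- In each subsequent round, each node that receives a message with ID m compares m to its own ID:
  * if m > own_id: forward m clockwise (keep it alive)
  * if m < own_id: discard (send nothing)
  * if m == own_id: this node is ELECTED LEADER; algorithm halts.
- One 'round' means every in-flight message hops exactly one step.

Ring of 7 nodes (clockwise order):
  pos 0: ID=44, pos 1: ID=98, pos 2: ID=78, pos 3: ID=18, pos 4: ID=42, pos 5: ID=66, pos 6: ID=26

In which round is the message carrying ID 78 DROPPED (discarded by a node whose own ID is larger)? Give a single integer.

Round 1: pos1(id98) recv 44: drop; pos2(id78) recv 98: fwd; pos3(id18) recv 78: fwd; pos4(id42) recv 18: drop; pos5(id66) recv 42: drop; pos6(id26) recv 66: fwd; pos0(id44) recv 26: drop
Round 2: pos3(id18) recv 98: fwd; pos4(id42) recv 78: fwd; pos0(id44) recv 66: fwd
Round 3: pos4(id42) recv 98: fwd; pos5(id66) recv 78: fwd; pos1(id98) recv 66: drop
Round 4: pos5(id66) recv 98: fwd; pos6(id26) recv 78: fwd
Round 5: pos6(id26) recv 98: fwd; pos0(id44) recv 78: fwd
Round 6: pos0(id44) recv 98: fwd; pos1(id98) recv 78: drop
Round 7: pos1(id98) recv 98: ELECTED
Message ID 78 originates at pos 2; dropped at pos 1 in round 6

Answer: 6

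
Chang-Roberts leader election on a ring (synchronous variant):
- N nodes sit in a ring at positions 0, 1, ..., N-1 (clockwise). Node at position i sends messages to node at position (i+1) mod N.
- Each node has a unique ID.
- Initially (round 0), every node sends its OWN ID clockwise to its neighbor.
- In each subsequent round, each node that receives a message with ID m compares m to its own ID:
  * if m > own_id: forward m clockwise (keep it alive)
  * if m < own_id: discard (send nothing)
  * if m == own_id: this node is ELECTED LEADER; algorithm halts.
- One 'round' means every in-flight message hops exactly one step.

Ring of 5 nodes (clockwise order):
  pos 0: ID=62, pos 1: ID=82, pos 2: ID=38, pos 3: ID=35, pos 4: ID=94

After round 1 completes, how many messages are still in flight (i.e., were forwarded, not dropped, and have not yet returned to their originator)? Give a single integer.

Round 1: pos1(id82) recv 62: drop; pos2(id38) recv 82: fwd; pos3(id35) recv 38: fwd; pos4(id94) recv 35: drop; pos0(id62) recv 94: fwd
After round 1: 3 messages still in flight

Answer: 3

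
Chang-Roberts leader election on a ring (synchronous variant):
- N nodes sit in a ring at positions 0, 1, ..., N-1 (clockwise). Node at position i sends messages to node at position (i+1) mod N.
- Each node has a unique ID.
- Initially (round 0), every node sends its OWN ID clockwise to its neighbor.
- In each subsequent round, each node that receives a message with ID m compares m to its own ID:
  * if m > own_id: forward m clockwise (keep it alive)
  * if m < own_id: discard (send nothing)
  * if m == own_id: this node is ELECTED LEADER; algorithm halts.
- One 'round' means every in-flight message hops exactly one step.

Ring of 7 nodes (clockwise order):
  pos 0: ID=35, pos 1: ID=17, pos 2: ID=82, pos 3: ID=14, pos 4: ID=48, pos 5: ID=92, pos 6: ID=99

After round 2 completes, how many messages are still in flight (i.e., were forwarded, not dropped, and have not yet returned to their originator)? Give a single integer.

Round 1: pos1(id17) recv 35: fwd; pos2(id82) recv 17: drop; pos3(id14) recv 82: fwd; pos4(id48) recv 14: drop; pos5(id92) recv 48: drop; pos6(id99) recv 92: drop; pos0(id35) recv 99: fwd
Round 2: pos2(id82) recv 35: drop; pos4(id48) recv 82: fwd; pos1(id17) recv 99: fwd
After round 2: 2 messages still in flight

Answer: 2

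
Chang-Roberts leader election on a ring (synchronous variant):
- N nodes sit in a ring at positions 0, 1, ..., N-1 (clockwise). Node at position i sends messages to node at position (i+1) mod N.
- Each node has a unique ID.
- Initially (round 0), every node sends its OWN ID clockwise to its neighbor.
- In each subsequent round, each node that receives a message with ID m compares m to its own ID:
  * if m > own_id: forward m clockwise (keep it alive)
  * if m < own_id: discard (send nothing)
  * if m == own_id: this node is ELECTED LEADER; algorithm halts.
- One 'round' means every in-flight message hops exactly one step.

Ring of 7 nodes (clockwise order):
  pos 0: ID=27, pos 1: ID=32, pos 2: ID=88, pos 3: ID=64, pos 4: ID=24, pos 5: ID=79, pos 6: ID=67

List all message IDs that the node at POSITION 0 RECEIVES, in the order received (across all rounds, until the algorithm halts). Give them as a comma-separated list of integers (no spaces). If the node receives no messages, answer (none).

Round 1: pos1(id32) recv 27: drop; pos2(id88) recv 32: drop; pos3(id64) recv 88: fwd; pos4(id24) recv 64: fwd; pos5(id79) recv 24: drop; pos6(id67) recv 79: fwd; pos0(id27) recv 67: fwd
Round 2: pos4(id24) recv 88: fwd; pos5(id79) recv 64: drop; pos0(id27) recv 79: fwd; pos1(id32) recv 67: fwd
Round 3: pos5(id79) recv 88: fwd; pos1(id32) recv 79: fwd; pos2(id88) recv 67: drop
Round 4: pos6(id67) recv 88: fwd; pos2(id88) recv 79: drop
Round 5: pos0(id27) recv 88: fwd
Round 6: pos1(id32) recv 88: fwd
Round 7: pos2(id88) recv 88: ELECTED

Answer: 67,79,88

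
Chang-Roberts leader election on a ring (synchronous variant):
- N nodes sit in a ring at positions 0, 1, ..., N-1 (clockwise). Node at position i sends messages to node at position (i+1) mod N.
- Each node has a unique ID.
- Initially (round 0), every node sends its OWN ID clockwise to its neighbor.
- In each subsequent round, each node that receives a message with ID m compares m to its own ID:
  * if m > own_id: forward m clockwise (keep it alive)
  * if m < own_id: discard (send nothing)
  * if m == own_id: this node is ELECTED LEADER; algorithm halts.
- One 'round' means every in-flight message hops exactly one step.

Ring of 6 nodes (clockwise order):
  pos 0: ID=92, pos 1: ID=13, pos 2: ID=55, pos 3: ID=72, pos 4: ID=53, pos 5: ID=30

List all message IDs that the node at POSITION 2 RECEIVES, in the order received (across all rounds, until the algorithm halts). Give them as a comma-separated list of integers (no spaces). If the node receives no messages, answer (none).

Answer: 13,92

Derivation:
Round 1: pos1(id13) recv 92: fwd; pos2(id55) recv 13: drop; pos3(id72) recv 55: drop; pos4(id53) recv 72: fwd; pos5(id30) recv 53: fwd; pos0(id92) recv 30: drop
Round 2: pos2(id55) recv 92: fwd; pos5(id30) recv 72: fwd; pos0(id92) recv 53: drop
Round 3: pos3(id72) recv 92: fwd; pos0(id92) recv 72: drop
Round 4: pos4(id53) recv 92: fwd
Round 5: pos5(id30) recv 92: fwd
Round 6: pos0(id92) recv 92: ELECTED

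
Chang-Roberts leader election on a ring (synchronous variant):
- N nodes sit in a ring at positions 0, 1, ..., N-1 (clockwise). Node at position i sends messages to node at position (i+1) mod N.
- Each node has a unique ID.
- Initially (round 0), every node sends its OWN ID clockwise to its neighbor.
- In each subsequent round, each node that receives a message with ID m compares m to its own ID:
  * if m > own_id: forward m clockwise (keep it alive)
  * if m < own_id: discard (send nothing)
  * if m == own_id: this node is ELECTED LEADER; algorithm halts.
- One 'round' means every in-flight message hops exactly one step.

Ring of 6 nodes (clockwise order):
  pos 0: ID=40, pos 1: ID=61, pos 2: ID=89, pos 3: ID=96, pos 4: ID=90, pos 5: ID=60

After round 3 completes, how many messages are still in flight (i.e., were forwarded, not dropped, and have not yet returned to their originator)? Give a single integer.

Answer: 2

Derivation:
Round 1: pos1(id61) recv 40: drop; pos2(id89) recv 61: drop; pos3(id96) recv 89: drop; pos4(id90) recv 96: fwd; pos5(id60) recv 90: fwd; pos0(id40) recv 60: fwd
Round 2: pos5(id60) recv 96: fwd; pos0(id40) recv 90: fwd; pos1(id61) recv 60: drop
Round 3: pos0(id40) recv 96: fwd; pos1(id61) recv 90: fwd
After round 3: 2 messages still in flight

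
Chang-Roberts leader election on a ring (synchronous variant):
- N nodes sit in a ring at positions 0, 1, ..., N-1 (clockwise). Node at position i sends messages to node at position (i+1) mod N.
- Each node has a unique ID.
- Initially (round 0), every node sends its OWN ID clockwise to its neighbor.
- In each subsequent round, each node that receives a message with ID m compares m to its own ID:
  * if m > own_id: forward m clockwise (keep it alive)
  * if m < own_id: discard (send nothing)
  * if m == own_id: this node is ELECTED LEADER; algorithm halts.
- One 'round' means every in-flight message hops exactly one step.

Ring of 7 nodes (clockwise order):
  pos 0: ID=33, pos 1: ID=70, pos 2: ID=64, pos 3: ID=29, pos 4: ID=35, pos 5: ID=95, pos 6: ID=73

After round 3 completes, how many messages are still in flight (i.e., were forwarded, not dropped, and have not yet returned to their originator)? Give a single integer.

Round 1: pos1(id70) recv 33: drop; pos2(id64) recv 70: fwd; pos3(id29) recv 64: fwd; pos4(id35) recv 29: drop; pos5(id95) recv 35: drop; pos6(id73) recv 95: fwd; pos0(id33) recv 73: fwd
Round 2: pos3(id29) recv 70: fwd; pos4(id35) recv 64: fwd; pos0(id33) recv 95: fwd; pos1(id70) recv 73: fwd
Round 3: pos4(id35) recv 70: fwd; pos5(id95) recv 64: drop; pos1(id70) recv 95: fwd; pos2(id64) recv 73: fwd
After round 3: 3 messages still in flight

Answer: 3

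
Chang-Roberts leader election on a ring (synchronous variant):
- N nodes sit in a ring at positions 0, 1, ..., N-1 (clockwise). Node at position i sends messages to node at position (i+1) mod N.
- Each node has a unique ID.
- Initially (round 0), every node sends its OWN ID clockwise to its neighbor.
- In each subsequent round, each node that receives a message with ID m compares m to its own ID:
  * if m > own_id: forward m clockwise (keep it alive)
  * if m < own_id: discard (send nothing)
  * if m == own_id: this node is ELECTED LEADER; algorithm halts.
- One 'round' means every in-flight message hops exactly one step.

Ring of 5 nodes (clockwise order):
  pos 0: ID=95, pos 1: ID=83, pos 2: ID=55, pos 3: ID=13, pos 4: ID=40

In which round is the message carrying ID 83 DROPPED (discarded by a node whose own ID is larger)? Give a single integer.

Round 1: pos1(id83) recv 95: fwd; pos2(id55) recv 83: fwd; pos3(id13) recv 55: fwd; pos4(id40) recv 13: drop; pos0(id95) recv 40: drop
Round 2: pos2(id55) recv 95: fwd; pos3(id13) recv 83: fwd; pos4(id40) recv 55: fwd
Round 3: pos3(id13) recv 95: fwd; pos4(id40) recv 83: fwd; pos0(id95) recv 55: drop
Round 4: pos4(id40) recv 95: fwd; pos0(id95) recv 83: drop
Round 5: pos0(id95) recv 95: ELECTED
Message ID 83 originates at pos 1; dropped at pos 0 in round 4

Answer: 4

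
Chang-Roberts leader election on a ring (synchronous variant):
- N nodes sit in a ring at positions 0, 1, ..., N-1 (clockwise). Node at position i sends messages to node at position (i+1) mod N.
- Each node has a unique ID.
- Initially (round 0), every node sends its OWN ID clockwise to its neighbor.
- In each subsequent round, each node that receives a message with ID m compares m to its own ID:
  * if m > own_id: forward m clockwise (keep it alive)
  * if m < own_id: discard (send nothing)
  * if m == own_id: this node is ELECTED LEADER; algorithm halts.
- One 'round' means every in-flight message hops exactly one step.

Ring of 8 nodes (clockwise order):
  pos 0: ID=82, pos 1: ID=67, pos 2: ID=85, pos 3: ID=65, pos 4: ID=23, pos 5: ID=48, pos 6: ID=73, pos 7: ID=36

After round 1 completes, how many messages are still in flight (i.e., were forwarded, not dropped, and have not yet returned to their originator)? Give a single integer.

Answer: 4

Derivation:
Round 1: pos1(id67) recv 82: fwd; pos2(id85) recv 67: drop; pos3(id65) recv 85: fwd; pos4(id23) recv 65: fwd; pos5(id48) recv 23: drop; pos6(id73) recv 48: drop; pos7(id36) recv 73: fwd; pos0(id82) recv 36: drop
After round 1: 4 messages still in flight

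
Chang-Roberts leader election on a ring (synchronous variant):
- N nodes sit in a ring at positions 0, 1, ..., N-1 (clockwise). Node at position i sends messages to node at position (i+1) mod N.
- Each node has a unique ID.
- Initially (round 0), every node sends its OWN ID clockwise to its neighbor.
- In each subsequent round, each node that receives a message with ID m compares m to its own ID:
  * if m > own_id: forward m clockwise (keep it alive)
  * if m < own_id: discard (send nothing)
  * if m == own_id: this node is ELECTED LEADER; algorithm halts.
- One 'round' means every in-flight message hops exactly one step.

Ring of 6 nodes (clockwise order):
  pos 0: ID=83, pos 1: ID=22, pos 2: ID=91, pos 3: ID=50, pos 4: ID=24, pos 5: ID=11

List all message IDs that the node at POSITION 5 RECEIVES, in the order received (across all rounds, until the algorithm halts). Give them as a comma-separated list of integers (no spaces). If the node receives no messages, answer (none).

Round 1: pos1(id22) recv 83: fwd; pos2(id91) recv 22: drop; pos3(id50) recv 91: fwd; pos4(id24) recv 50: fwd; pos5(id11) recv 24: fwd; pos0(id83) recv 11: drop
Round 2: pos2(id91) recv 83: drop; pos4(id24) recv 91: fwd; pos5(id11) recv 50: fwd; pos0(id83) recv 24: drop
Round 3: pos5(id11) recv 91: fwd; pos0(id83) recv 50: drop
Round 4: pos0(id83) recv 91: fwd
Round 5: pos1(id22) recv 91: fwd
Round 6: pos2(id91) recv 91: ELECTED

Answer: 24,50,91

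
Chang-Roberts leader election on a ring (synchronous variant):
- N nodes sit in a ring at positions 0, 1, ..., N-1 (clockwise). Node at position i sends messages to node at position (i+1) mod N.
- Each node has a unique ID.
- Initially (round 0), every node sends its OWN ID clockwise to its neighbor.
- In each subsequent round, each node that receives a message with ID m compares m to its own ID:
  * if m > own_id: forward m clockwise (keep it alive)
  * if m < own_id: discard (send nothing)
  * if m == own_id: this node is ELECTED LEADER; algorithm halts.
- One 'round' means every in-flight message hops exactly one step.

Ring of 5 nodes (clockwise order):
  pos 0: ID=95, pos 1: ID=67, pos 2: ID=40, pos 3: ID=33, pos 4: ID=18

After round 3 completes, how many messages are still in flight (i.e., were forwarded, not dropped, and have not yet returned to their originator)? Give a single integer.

Answer: 2

Derivation:
Round 1: pos1(id67) recv 95: fwd; pos2(id40) recv 67: fwd; pos3(id33) recv 40: fwd; pos4(id18) recv 33: fwd; pos0(id95) recv 18: drop
Round 2: pos2(id40) recv 95: fwd; pos3(id33) recv 67: fwd; pos4(id18) recv 40: fwd; pos0(id95) recv 33: drop
Round 3: pos3(id33) recv 95: fwd; pos4(id18) recv 67: fwd; pos0(id95) recv 40: drop
After round 3: 2 messages still in flight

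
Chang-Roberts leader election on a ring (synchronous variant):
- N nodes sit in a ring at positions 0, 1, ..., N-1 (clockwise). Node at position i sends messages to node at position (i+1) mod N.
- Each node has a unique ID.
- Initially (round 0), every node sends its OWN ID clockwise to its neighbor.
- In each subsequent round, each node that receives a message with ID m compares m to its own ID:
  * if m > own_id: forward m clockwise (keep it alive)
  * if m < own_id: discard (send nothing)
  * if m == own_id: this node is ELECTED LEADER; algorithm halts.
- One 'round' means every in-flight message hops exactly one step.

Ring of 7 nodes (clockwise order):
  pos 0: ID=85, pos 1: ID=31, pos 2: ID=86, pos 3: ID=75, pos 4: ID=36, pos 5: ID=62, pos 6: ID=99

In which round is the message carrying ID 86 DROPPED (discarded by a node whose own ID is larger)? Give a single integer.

Round 1: pos1(id31) recv 85: fwd; pos2(id86) recv 31: drop; pos3(id75) recv 86: fwd; pos4(id36) recv 75: fwd; pos5(id62) recv 36: drop; pos6(id99) recv 62: drop; pos0(id85) recv 99: fwd
Round 2: pos2(id86) recv 85: drop; pos4(id36) recv 86: fwd; pos5(id62) recv 75: fwd; pos1(id31) recv 99: fwd
Round 3: pos5(id62) recv 86: fwd; pos6(id99) recv 75: drop; pos2(id86) recv 99: fwd
Round 4: pos6(id99) recv 86: drop; pos3(id75) recv 99: fwd
Round 5: pos4(id36) recv 99: fwd
Round 6: pos5(id62) recv 99: fwd
Round 7: pos6(id99) recv 99: ELECTED
Message ID 86 originates at pos 2; dropped at pos 6 in round 4

Answer: 4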